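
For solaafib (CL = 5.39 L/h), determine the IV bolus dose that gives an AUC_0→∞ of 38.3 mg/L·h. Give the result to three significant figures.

Dose = 206 mg

Dose_iv = CL × AUC_0→∞
     = 5.39 × 38.3 = 206.437 mg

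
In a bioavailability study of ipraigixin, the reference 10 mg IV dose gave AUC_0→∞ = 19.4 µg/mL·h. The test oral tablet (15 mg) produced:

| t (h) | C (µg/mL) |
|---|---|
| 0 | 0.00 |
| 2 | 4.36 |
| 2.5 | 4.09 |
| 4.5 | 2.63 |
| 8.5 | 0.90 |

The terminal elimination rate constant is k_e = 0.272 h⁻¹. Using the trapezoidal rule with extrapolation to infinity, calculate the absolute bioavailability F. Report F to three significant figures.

Trapezoidal AUC_0→8.5 (oral tablet):
  [0→2]: (0.00+4.36)/2 × 2 = 4.36
  [2→2.5]: (4.36+4.09)/2 × 0.5 = 2.1125
  [2.5→4.5]: (4.09+2.63)/2 × 2 = 6.72
  [4.5→8.5]: (2.63+0.90)/2 × 4 = 7.06
  Sum = 20.2525 µg/mL·h
Tail: C_last/k_e = 0.90/0.272 = 3.309
AUC_0→∞ (oral tablet) = 20.2525 + 3.309 = 23.5615 µg/mL·h
F = (AUC_ev/D_ev)/(AUC_iv/D_iv) = (23.5615/15)/(19.4/10) = 1.57077/1.94 = 0.8097

F = 0.810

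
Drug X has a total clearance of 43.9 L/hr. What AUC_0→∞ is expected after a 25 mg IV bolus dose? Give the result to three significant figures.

AUC_0→∞ = Dose_iv / CL
        = 25 / 43.9 = 0.569476 mg/L·hr

AUC = 0.569 mg/L·hr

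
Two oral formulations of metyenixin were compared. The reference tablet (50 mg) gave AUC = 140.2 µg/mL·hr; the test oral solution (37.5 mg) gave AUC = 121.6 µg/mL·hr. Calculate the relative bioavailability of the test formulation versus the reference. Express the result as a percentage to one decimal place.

F_rel = 115.6%

F_rel = (AUC_test/D_test) / (AUC_ref/D_ref)
      = (121.6/37.5) / (140.2/50)
      = 3.24267 / 2.804 = 1.1564 = 115.64%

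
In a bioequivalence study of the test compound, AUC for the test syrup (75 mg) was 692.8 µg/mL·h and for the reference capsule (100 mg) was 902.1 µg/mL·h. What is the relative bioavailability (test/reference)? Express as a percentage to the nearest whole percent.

F_rel = 102%

F_rel = (AUC_test/D_test) / (AUC_ref/D_ref)
      = (692.8/75) / (902.1/100)
      = 9.23733 / 9.021 = 1.0240 = 102.40%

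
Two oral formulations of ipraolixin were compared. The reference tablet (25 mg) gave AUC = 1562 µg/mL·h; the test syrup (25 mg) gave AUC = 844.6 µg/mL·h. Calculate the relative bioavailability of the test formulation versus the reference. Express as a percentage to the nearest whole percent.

F_rel = 54%

F_rel = (AUC_test/D_test) / (AUC_ref/D_ref)
      = (844.6/25) / (1562/25)
      = 33.784 / 62.48 = 0.5407 = 54.07%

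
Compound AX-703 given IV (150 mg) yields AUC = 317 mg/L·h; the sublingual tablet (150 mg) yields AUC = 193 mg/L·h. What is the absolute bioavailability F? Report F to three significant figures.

F = (AUC_ev / D_ev) / (AUC_iv / D_iv)
  = (193/150) / (317/150)
  = 1.28667 / 2.11333 = 0.6088

F = 0.609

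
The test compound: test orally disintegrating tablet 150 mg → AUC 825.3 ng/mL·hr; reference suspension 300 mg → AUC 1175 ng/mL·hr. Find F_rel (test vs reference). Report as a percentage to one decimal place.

F_rel = 140.5%

F_rel = (AUC_test/D_test) / (AUC_ref/D_ref)
      = (825.3/150) / (1175/300)
      = 5.502 / 3.91667 = 1.4048 = 140.48%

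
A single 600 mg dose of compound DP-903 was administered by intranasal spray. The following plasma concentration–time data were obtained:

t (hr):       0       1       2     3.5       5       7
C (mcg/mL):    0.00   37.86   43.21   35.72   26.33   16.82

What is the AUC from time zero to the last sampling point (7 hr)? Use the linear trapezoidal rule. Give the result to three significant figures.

AUC = 208 mcg/mL·hr

Trapezoidal AUC_0→7:
  [0→1]: (0.00+37.86)/2 × 1 = 18.93
  [1→2]: (37.86+43.21)/2 × 1 = 40.535
  [2→3.5]: (43.21+35.72)/2 × 1.5 = 59.1975
  [3.5→5]: (35.72+26.33)/2 × 1.5 = 46.5375
  [5→7]: (26.33+16.82)/2 × 2 = 43.15
  Sum = 208.35 mcg/mL·hr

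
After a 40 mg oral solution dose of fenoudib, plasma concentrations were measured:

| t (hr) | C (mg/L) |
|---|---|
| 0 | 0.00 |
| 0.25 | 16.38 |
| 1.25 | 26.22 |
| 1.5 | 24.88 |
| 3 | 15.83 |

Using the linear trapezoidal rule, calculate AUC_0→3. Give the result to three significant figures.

Trapezoidal AUC_0→3:
  [0→0.25]: (0.00+16.38)/2 × 0.25 = 2.0475
  [0.25→1.25]: (16.38+26.22)/2 × 1 = 21.3
  [1.25→1.5]: (26.22+24.88)/2 × 0.25 = 6.3875
  [1.5→3]: (24.88+15.83)/2 × 1.5 = 30.5325
  Sum = 60.2675 mg/L·hr

AUC = 60.3 mg/L·hr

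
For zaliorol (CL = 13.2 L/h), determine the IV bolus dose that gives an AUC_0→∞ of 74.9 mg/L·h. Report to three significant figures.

Dose = 989 mg

Dose_iv = CL × AUC_0→∞
     = 13.2 × 74.9 = 988.68 mg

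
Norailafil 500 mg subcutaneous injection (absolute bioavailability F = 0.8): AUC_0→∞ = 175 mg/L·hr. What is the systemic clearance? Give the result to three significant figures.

CL = 2.29 L/hr

CL = F × Dose / AUC_0→∞
   = 0.8 × 500 / 175 = 2.28571 L/hr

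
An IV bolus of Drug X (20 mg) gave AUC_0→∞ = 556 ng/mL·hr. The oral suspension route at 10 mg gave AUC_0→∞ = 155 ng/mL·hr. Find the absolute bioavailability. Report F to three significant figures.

F = (AUC_ev / D_ev) / (AUC_iv / D_iv)
  = (155/10) / (556/20)
  = 15.5 / 27.8 = 0.5576

F = 0.558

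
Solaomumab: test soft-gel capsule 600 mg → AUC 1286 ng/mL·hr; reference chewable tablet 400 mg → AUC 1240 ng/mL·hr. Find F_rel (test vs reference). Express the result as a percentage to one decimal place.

F_rel = (AUC_test/D_test) / (AUC_ref/D_ref)
      = (1286/600) / (1240/400)
      = 2.14333 / 3.1 = 0.6914 = 69.14%

F_rel = 69.1%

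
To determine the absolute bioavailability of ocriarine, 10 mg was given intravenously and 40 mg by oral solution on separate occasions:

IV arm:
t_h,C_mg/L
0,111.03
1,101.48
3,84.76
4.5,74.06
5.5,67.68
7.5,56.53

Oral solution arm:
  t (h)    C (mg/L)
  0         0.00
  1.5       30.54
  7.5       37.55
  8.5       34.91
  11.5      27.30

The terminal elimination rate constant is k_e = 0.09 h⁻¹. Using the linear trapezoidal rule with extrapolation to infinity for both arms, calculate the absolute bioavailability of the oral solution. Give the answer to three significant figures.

F = 0.134

Trapezoidal AUC_0→7.5 (IV):
  [0→1]: (111.03+101.48)/2 × 1 = 106.255
  [1→3]: (101.48+84.76)/2 × 2 = 186.24
  [3→4.5]: (84.76+74.06)/2 × 1.5 = 119.115
  [4.5→5.5]: (74.06+67.68)/2 × 1 = 70.87
  [5.5→7.5]: (67.68+56.53)/2 × 2 = 124.21
  Sum = 606.69 mg/L·h
IV tail: 56.53/0.09 = 628.111; AUC_iv,0→∞ = 606.69 + 628.111 = 1234.801 mg/L·h
Trapezoidal AUC_0→11.5 (oral solution):
  [0→1.5]: (0.00+30.54)/2 × 1.5 = 22.905
  [1.5→7.5]: (30.54+37.55)/2 × 6 = 204.27
  [7.5→8.5]: (37.55+34.91)/2 × 1 = 36.23
  [8.5→11.5]: (34.91+27.30)/2 × 3 = 93.315
  Sum = 356.72 mg/L·h
oral solution tail: 27.30/0.09 = 303.333; AUC_ev,0→∞ = 356.72 + 303.333 = 660.053 mg/L·h
F = (AUC_ev/D_ev)/(AUC_iv/D_iv) = (660.053/40)/(1234.801/10) = 16.501325/123.4801 = 0.1336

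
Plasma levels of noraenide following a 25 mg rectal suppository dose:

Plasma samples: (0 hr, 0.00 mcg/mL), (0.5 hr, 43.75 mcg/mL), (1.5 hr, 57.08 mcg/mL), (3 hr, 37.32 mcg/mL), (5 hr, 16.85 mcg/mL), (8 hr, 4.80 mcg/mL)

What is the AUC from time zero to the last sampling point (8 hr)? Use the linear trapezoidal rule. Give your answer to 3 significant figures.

AUC = 219 mcg/mL·hr

Trapezoidal AUC_0→8:
  [0→0.5]: (0.00+43.75)/2 × 0.5 = 10.9375
  [0.5→1.5]: (43.75+57.08)/2 × 1 = 50.415
  [1.5→3]: (57.08+37.32)/2 × 1.5 = 70.8
  [3→5]: (37.32+16.85)/2 × 2 = 54.17
  [5→8]: (16.85+4.80)/2 × 3 = 32.475
  Sum = 218.7975 mcg/mL·hr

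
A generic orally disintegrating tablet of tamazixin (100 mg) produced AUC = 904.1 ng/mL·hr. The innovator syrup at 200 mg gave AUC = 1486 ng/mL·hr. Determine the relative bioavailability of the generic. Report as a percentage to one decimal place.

F_rel = 121.7%

F_rel = (AUC_test/D_test) / (AUC_ref/D_ref)
      = (904.1/100) / (1486/200)
      = 9.041 / 7.43 = 1.2168 = 121.68%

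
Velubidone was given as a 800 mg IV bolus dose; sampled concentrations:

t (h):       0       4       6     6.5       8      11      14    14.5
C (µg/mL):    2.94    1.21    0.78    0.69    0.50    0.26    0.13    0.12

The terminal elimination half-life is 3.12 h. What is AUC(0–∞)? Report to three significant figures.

AUC = 13.9 µg/mL·h

Trapezoidal AUC_0→14.5:
  [0→4]: (2.94+1.21)/2 × 4 = 8.3
  [4→6]: (1.21+0.78)/2 × 2 = 1.99
  [6→6.5]: (0.78+0.69)/2 × 0.5 = 0.3675
  [6.5→8]: (0.69+0.50)/2 × 1.5 = 0.8925
  [8→11]: (0.50+0.26)/2 × 3 = 1.14
  [11→14]: (0.26+0.13)/2 × 3 = 0.585
  [14→14.5]: (0.13+0.12)/2 × 0.5 = 0.0625
  Sum = 13.3375 µg/mL·h
k_e = ln2 / t½ = 0.693147 / 3.12 = 0.2222 h^-1
Extrapolated tail: C_last / k_e = 0.12 / 0.2222 = 0.540
AUC_0→∞ = 13.3375 + 0.540 = 13.8775 µg/mL·h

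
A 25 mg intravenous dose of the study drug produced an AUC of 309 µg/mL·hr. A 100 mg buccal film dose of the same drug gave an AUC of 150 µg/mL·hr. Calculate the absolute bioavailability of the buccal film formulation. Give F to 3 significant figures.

F = (AUC_ev / D_ev) / (AUC_iv / D_iv)
  = (150/100) / (309/25)
  = 1.5 / 12.36 = 0.1214

F = 0.121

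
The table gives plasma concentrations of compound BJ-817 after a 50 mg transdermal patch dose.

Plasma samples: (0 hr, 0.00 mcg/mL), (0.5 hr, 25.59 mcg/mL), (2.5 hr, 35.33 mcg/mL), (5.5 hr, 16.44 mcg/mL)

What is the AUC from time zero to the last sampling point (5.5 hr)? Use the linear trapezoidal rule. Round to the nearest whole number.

Trapezoidal AUC_0→5.5:
  [0→0.5]: (0.00+25.59)/2 × 0.5 = 6.3975
  [0.5→2.5]: (25.59+35.33)/2 × 2 = 60.92
  [2.5→5.5]: (35.33+16.44)/2 × 3 = 77.655
  Sum = 144.9725 mcg/mL·hr

AUC = 145 mcg/mL·hr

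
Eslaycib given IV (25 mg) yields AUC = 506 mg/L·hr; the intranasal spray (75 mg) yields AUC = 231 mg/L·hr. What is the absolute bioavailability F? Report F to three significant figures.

F = 0.152

F = (AUC_ev / D_ev) / (AUC_iv / D_iv)
  = (231/75) / (506/25)
  = 3.08 / 20.24 = 0.1522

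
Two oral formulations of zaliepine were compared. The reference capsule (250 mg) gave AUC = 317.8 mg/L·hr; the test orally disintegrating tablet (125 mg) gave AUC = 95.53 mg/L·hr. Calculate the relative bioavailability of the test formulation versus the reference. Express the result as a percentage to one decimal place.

F_rel = (AUC_test/D_test) / (AUC_ref/D_ref)
      = (95.53/125) / (317.8/250)
      = 0.76424 / 1.2712 = 0.6012 = 60.12%

F_rel = 60.1%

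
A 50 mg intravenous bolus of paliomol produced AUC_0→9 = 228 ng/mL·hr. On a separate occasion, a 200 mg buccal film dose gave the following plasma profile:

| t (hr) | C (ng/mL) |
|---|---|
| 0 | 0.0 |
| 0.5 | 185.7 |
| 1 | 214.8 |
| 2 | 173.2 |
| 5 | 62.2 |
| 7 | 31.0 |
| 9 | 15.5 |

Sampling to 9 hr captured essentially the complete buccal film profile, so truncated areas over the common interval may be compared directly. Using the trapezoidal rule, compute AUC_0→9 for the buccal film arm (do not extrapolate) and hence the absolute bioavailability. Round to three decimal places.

F = 0.914

Trapezoidal AUC_0→9 (buccal film):
  [0→0.5]: (0.0+185.7)/2 × 0.5 = 46.425
  [0.5→1]: (185.7+214.8)/2 × 0.5 = 100.125
  [1→2]: (214.8+173.2)/2 × 1 = 194.0
  [2→5]: (173.2+62.2)/2 × 3 = 353.1
  [5→7]: (62.2+31.0)/2 × 2 = 93.2
  [7→9]: (31.0+15.5)/2 × 2 = 46.5
  Sum = 833.35 ng/mL·hr
F = (AUC_ev/D_ev)/(AUC_iv/D_iv) = (833.35/200)/(228/50) = 4.16675/4.56 = 0.9138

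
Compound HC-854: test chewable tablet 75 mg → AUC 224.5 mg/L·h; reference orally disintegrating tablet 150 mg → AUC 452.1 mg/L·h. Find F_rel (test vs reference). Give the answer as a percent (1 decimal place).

F_rel = (AUC_test/D_test) / (AUC_ref/D_ref)
      = (224.5/75) / (452.1/150)
      = 2.99333 / 3.014 = 0.9931 = 99.31%

F_rel = 99.3%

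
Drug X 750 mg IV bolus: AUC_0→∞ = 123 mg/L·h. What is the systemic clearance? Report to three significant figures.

CL = Dose_iv / AUC_0→∞
   = 750 / 123 = 6.09756 L/h

CL = 6.10 L/h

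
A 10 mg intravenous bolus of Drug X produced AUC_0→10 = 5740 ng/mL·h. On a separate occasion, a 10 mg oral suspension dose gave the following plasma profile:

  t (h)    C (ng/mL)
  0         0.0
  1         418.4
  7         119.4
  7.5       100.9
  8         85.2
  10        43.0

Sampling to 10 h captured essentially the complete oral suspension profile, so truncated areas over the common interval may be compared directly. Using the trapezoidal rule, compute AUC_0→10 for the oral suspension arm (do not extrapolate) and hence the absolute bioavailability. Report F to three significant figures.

F = 0.358

Trapezoidal AUC_0→10 (oral suspension):
  [0→1]: (0.0+418.4)/2 × 1 = 209.2
  [1→7]: (418.4+119.4)/2 × 6 = 1613.4
  [7→7.5]: (119.4+100.9)/2 × 0.5 = 55.075
  [7.5→8]: (100.9+85.2)/2 × 0.5 = 46.525
  [8→10]: (85.2+43.0)/2 × 2 = 128.2
  Sum = 2052.4 ng/mL·h
F = (AUC_ev/D_ev)/(AUC_iv/D_iv) = (2052.4/10)/(5740/10) = 205.24/574 = 0.3576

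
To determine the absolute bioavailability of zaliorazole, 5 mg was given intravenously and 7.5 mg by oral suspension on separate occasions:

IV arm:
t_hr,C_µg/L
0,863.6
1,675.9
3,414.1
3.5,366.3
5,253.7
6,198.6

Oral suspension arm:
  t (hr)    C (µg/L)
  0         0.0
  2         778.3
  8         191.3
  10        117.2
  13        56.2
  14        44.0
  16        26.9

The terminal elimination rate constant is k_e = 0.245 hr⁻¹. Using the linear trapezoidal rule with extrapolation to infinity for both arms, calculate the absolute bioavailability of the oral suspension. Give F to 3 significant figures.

F = 0.841

Trapezoidal AUC_0→6 (IV):
  [0→1]: (863.6+675.9)/2 × 1 = 769.75
  [1→3]: (675.9+414.1)/2 × 2 = 1090.0
  [3→3.5]: (414.1+366.3)/2 × 0.5 = 195.1
  [3.5→5]: (366.3+253.7)/2 × 1.5 = 465.0
  [5→6]: (253.7+198.6)/2 × 1 = 226.15
  Sum = 2746.0 µg/L·hr
IV tail: 198.6/0.245 = 810.612; AUC_iv,0→∞ = 2746.0 + 810.612 = 3556.612 µg/L·hr
Trapezoidal AUC_0→16 (oral suspension):
  [0→2]: (0.0+778.3)/2 × 2 = 778.3
  [2→8]: (778.3+191.3)/2 × 6 = 2908.8
  [8→10]: (191.3+117.2)/2 × 2 = 308.5
  [10→13]: (117.2+56.2)/2 × 3 = 260.1
  [13→14]: (56.2+44.0)/2 × 1 = 50.1
  [14→16]: (44.0+26.9)/2 × 2 = 70.9
  Sum = 4376.7 µg/L·hr
oral suspension tail: 26.9/0.245 = 109.796; AUC_ev,0→∞ = 4376.7 + 109.796 = 4486.496 µg/L·hr
F = (AUC_ev/D_ev)/(AUC_iv/D_iv) = (4486.496/7.5)/(3556.612/5) = 598.199/711.3224 = 0.8410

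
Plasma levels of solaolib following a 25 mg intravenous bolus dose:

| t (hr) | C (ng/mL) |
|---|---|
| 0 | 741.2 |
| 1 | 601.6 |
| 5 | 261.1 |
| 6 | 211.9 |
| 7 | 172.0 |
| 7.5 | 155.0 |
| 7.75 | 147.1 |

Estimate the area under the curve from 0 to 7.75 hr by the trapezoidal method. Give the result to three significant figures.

Trapezoidal AUC_0→7.75:
  [0→1]: (741.2+601.6)/2 × 1 = 671.4
  [1→5]: (601.6+261.1)/2 × 4 = 1725.4
  [5→6]: (261.1+211.9)/2 × 1 = 236.5
  [6→7]: (211.9+172.0)/2 × 1 = 191.95
  [7→7.5]: (172.0+155.0)/2 × 0.5 = 81.75
  [7.5→7.75]: (155.0+147.1)/2 × 0.25 = 37.7625
  Sum = 2944.7625 ng/mL·hr

AUC = 2940 ng/mL·hr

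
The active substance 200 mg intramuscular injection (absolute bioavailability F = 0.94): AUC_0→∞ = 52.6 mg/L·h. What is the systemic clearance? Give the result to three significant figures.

CL = F × Dose / AUC_0→∞
   = 0.94 × 200 / 52.6 = 3.57414 L/h

CL = 3.57 L/h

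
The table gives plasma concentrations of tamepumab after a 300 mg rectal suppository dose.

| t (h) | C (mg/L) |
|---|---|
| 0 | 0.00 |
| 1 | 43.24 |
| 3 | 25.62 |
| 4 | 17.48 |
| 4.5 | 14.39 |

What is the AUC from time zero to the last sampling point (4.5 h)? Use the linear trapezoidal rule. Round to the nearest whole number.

Trapezoidal AUC_0→4.5:
  [0→1]: (0.00+43.24)/2 × 1 = 21.62
  [1→3]: (43.24+25.62)/2 × 2 = 68.86
  [3→4]: (25.62+17.48)/2 × 1 = 21.55
  [4→4.5]: (17.48+14.39)/2 × 0.5 = 7.9675
  Sum = 119.9975 mg/L·h

AUC = 120 mg/L·h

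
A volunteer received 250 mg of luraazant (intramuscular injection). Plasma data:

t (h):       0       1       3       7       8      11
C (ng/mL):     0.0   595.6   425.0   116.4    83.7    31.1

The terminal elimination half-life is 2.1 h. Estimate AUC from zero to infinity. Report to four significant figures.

AUC = 2768 ng/mL·h

Trapezoidal AUC_0→11:
  [0→1]: (0.0+595.6)/2 × 1 = 297.8
  [1→3]: (595.6+425.0)/2 × 2 = 1020.6
  [3→7]: (425.0+116.4)/2 × 4 = 1082.8
  [7→8]: (116.4+83.7)/2 × 1 = 100.05
  [8→11]: (83.7+31.1)/2 × 3 = 172.2
  Sum = 2673.45 ng/mL·h
k_e = ln2 / t½ = 0.693147 / 2.1 = 0.3301 h^-1
Extrapolated tail: C_last / k_e = 31.1 / 0.3301 = 94.214
AUC_0→∞ = 2673.45 + 94.214 = 2767.664 ng/mL·h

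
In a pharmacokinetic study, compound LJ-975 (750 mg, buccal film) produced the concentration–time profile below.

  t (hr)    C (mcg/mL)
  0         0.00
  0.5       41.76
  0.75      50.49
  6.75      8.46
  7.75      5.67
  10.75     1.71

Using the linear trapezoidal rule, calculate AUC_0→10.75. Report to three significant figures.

AUC = 217 mcg/mL·hr

Trapezoidal AUC_0→10.75:
  [0→0.5]: (0.00+41.76)/2 × 0.5 = 10.44
  [0.5→0.75]: (41.76+50.49)/2 × 0.25 = 11.53125
  [0.75→6.75]: (50.49+8.46)/2 × 6 = 176.85
  [6.75→7.75]: (8.46+5.67)/2 × 1 = 7.065
  [7.75→10.75]: (5.67+1.71)/2 × 3 = 11.07
  Sum = 216.95625 mcg/mL·hr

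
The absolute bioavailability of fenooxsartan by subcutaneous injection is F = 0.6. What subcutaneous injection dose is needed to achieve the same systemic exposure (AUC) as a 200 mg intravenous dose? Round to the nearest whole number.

For equal systemic exposure: F × D_ev = D_iv
D_ev = D_iv / F = 200 / 0.6 = 333.333 mg

D_subcutaneous = 333 mg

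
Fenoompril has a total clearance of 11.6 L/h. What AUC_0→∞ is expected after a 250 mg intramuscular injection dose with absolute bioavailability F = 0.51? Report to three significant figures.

AUC_0→∞ = F × Dose / CL
        = 0.51 × 250 / 11.6 = 10.9914 mg/L·h

AUC = 11.0 mg/L·h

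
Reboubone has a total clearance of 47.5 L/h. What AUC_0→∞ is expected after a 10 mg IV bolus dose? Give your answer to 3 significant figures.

AUC_0→∞ = Dose_iv / CL
        = 10 / 47.5 = 0.210526 mg/L·h

AUC = 0.211 mg/L·h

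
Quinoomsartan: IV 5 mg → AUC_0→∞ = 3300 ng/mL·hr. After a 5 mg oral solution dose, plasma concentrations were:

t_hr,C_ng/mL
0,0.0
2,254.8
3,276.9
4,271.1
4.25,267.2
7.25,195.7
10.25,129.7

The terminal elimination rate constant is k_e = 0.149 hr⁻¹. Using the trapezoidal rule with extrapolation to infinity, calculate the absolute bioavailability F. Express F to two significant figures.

Trapezoidal AUC_0→10.25 (oral solution):
  [0→2]: (0.0+254.8)/2 × 2 = 254.8
  [2→3]: (254.8+276.9)/2 × 1 = 265.85
  [3→4]: (276.9+271.1)/2 × 1 = 274.0
  [4→4.25]: (271.1+267.2)/2 × 0.25 = 67.2875
  [4.25→7.25]: (267.2+195.7)/2 × 3 = 694.35
  [7.25→10.25]: (195.7+129.7)/2 × 3 = 488.1
  Sum = 2044.3875 ng/mL·hr
Tail: C_last/k_e = 129.7/0.149 = 870.470
AUC_0→∞ (oral solution) = 2044.3875 + 870.470 = 2914.8575 ng/mL·hr
F = (AUC_ev/D_ev)/(AUC_iv/D_iv) = (2914.8575/5)/(3300/5) = 582.9715/660 = 0.8833

F = 0.88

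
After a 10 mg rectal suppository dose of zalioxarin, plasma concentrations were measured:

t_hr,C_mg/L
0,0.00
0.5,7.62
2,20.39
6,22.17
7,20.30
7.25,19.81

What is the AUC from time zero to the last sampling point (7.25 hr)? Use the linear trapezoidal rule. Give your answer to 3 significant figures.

AUC = 134 mg/L·hr

Trapezoidal AUC_0→7.25:
  [0→0.5]: (0.00+7.62)/2 × 0.5 = 1.905
  [0.5→2]: (7.62+20.39)/2 × 1.5 = 21.0075
  [2→6]: (20.39+22.17)/2 × 4 = 85.12
  [6→7]: (22.17+20.30)/2 × 1 = 21.235
  [7→7.25]: (20.30+19.81)/2 × 0.25 = 5.01375
  Sum = 134.28125 mg/L·hr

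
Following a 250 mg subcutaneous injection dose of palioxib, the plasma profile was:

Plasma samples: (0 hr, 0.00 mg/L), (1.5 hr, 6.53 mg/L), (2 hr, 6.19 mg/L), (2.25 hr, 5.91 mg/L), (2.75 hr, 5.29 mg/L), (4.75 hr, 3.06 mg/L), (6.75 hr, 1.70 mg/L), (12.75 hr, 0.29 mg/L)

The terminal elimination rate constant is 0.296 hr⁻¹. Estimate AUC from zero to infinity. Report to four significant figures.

Trapezoidal AUC_0→12.75:
  [0→1.5]: (0.00+6.53)/2 × 1.5 = 4.8975
  [1.5→2]: (6.53+6.19)/2 × 0.5 = 3.18
  [2→2.25]: (6.19+5.91)/2 × 0.25 = 1.5125
  [2.25→2.75]: (5.91+5.29)/2 × 0.5 = 2.8
  [2.75→4.75]: (5.29+3.06)/2 × 2 = 8.35
  [4.75→6.75]: (3.06+1.70)/2 × 2 = 4.76
  [6.75→12.75]: (1.70+0.29)/2 × 6 = 5.97
  Sum = 31.47 mg/L·hr
Extrapolated tail: C_last / k_e = 0.29 / 0.296 = 0.980
AUC_0→∞ = 31.47 + 0.980 = 32.45 mg/L·hr

AUC = 32.45 mg/L·hr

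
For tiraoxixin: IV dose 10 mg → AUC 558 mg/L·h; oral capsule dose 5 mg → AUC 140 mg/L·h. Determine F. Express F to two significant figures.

F = (AUC_ev / D_ev) / (AUC_iv / D_iv)
  = (140/5) / (558/10)
  = 28 / 55.8 = 0.5018

F = 0.50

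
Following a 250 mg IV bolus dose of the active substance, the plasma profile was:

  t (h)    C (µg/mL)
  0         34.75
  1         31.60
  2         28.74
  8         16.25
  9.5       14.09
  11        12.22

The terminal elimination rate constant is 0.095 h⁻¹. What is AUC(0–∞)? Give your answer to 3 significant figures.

AUC = 369 µg/mL·h

Trapezoidal AUC_0→11:
  [0→1]: (34.75+31.60)/2 × 1 = 33.175
  [1→2]: (31.60+28.74)/2 × 1 = 30.17
  [2→8]: (28.74+16.25)/2 × 6 = 134.97
  [8→9.5]: (16.25+14.09)/2 × 1.5 = 22.755
  [9.5→11]: (14.09+12.22)/2 × 1.5 = 19.7325
  Sum = 240.8025 µg/mL·h
Extrapolated tail: C_last / k_e = 12.22 / 0.095 = 128.632
AUC_0→∞ = 240.8025 + 128.632 = 369.4345 µg/mL·h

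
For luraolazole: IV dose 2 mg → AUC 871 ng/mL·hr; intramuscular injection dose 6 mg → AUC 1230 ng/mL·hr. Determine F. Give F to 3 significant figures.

F = 0.471

F = (AUC_ev / D_ev) / (AUC_iv / D_iv)
  = (1230/6) / (871/2)
  = 205 / 435.5 = 0.4707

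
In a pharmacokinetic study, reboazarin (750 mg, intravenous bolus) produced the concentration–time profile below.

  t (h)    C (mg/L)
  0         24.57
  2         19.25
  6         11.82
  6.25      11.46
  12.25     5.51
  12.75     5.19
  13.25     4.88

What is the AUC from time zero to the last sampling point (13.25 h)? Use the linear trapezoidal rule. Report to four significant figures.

Trapezoidal AUC_0→13.25:
  [0→2]: (24.57+19.25)/2 × 2 = 43.82
  [2→6]: (19.25+11.82)/2 × 4 = 62.14
  [6→6.25]: (11.82+11.46)/2 × 0.25 = 2.91
  [6.25→12.25]: (11.46+5.51)/2 × 6 = 50.91
  [12.25→12.75]: (5.51+5.19)/2 × 0.5 = 2.675
  [12.75→13.25]: (5.19+4.88)/2 × 0.5 = 2.5175
  Sum = 164.9725 mg/L·h

AUC = 165.0 mg/L·h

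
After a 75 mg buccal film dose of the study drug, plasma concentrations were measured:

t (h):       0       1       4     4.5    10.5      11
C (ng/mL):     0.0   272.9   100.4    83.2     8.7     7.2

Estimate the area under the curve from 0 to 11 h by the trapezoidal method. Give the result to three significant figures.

AUC = 1020 ng/mL·h

Trapezoidal AUC_0→11:
  [0→1]: (0.0+272.9)/2 × 1 = 136.45
  [1→4]: (272.9+100.4)/2 × 3 = 559.95
  [4→4.5]: (100.4+83.2)/2 × 0.5 = 45.9
  [4.5→10.5]: (83.2+8.7)/2 × 6 = 275.7
  [10.5→11]: (8.7+7.2)/2 × 0.5 = 3.975
  Sum = 1021.975 ng/mL·h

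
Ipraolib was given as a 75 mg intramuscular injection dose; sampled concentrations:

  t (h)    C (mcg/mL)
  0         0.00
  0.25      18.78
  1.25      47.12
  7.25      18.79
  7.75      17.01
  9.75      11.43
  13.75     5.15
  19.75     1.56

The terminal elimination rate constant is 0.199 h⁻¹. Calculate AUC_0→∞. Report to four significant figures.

AUC = 331.5 mcg/mL·h

Trapezoidal AUC_0→19.75:
  [0→0.25]: (0.00+18.78)/2 × 0.25 = 2.3475
  [0.25→1.25]: (18.78+47.12)/2 × 1 = 32.95
  [1.25→7.25]: (47.12+18.79)/2 × 6 = 197.73
  [7.25→7.75]: (18.79+17.01)/2 × 0.5 = 8.95
  [7.75→9.75]: (17.01+11.43)/2 × 2 = 28.44
  [9.75→13.75]: (11.43+5.15)/2 × 4 = 33.16
  [13.75→19.75]: (5.15+1.56)/2 × 6 = 20.13
  Sum = 323.7075 mcg/mL·h
Extrapolated tail: C_last / k_e = 1.56 / 0.199 = 7.839
AUC_0→∞ = 323.7075 + 7.839 = 331.5465 mcg/mL·h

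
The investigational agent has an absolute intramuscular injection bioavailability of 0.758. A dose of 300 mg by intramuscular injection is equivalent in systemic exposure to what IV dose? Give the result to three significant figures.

Systemic exposure from an extravascular dose = F × D_ev, so the equivalent IV dose is F × D_ev.
D_iv = F × D_ev = 0.758 × 300 = 227.4 mg

D_iv = 227 mg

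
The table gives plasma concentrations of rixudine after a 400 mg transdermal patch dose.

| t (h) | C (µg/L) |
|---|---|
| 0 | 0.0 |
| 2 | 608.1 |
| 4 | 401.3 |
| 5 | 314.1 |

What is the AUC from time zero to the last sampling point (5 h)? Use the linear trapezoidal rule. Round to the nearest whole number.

AUC = 1975 µg/L·h

Trapezoidal AUC_0→5:
  [0→2]: (0.0+608.1)/2 × 2 = 608.1
  [2→4]: (608.1+401.3)/2 × 2 = 1009.4
  [4→5]: (401.3+314.1)/2 × 1 = 357.7
  Sum = 1975.2 µg/L·h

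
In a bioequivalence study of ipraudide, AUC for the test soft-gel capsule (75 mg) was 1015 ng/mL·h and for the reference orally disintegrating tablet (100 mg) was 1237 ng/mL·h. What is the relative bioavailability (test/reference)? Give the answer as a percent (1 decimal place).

F_rel = 109.4%

F_rel = (AUC_test/D_test) / (AUC_ref/D_ref)
      = (1015/75) / (1237/100)
      = 13.5333 / 12.37 = 1.0940 = 109.40%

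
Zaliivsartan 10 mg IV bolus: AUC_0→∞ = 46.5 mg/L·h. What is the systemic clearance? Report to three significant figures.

CL = 0.215 L/h

CL = Dose_iv / AUC_0→∞
   = 10 / 46.5 = 0.215054 L/h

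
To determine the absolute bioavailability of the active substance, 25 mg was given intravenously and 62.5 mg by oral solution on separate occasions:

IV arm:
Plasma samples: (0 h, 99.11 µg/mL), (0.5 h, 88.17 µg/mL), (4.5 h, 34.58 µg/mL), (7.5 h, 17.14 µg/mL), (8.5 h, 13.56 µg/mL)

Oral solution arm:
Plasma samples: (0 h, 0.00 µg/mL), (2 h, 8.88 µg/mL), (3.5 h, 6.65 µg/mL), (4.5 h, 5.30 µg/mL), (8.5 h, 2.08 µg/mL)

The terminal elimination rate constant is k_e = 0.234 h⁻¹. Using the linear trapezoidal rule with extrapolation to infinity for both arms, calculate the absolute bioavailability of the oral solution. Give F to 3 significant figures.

F = 0.0453

Trapezoidal AUC_0→8.5 (IV):
  [0→0.5]: (99.11+88.17)/2 × 0.5 = 46.82
  [0.5→4.5]: (88.17+34.58)/2 × 4 = 245.5
  [4.5→7.5]: (34.58+17.14)/2 × 3 = 77.58
  [7.5→8.5]: (17.14+13.56)/2 × 1 = 15.35
  Sum = 385.25 µg/mL·h
IV tail: 13.56/0.234 = 57.949; AUC_iv,0→∞ = 385.25 + 57.949 = 443.199 µg/mL·h
Trapezoidal AUC_0→8.5 (oral solution):
  [0→2]: (0.00+8.88)/2 × 2 = 8.88
  [2→3.5]: (8.88+6.65)/2 × 1.5 = 11.6475
  [3.5→4.5]: (6.65+5.30)/2 × 1 = 5.975
  [4.5→8.5]: (5.30+2.08)/2 × 4 = 14.76
  Sum = 41.2625 µg/mL·h
oral solution tail: 2.08/0.234 = 8.889; AUC_ev,0→∞ = 41.2625 + 8.889 = 50.1515 µg/mL·h
F = (AUC_ev/D_ev)/(AUC_iv/D_iv) = (50.1515/62.5)/(443.199/25) = 0.802424/17.72796 = 0.0453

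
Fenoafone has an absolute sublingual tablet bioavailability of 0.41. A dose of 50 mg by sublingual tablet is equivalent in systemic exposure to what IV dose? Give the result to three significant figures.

Systemic exposure from an extravascular dose = F × D_ev, so the equivalent IV dose is F × D_ev.
D_iv = F × D_ev = 0.41 × 50 = 20.5 mg

D_iv = 20.5 mg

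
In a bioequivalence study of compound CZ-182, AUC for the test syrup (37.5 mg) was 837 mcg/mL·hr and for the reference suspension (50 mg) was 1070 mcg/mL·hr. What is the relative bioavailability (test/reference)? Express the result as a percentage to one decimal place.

F_rel = 104.3%

F_rel = (AUC_test/D_test) / (AUC_ref/D_ref)
      = (837/37.5) / (1070/50)
      = 22.32 / 21.4 = 1.0430 = 104.30%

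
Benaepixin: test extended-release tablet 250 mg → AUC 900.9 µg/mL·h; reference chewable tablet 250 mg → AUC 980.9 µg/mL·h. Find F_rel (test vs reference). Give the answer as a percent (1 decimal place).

F_rel = 91.8%

F_rel = (AUC_test/D_test) / (AUC_ref/D_ref)
      = (900.9/250) / (980.9/250)
      = 3.6036 / 3.9236 = 0.9184 = 91.84%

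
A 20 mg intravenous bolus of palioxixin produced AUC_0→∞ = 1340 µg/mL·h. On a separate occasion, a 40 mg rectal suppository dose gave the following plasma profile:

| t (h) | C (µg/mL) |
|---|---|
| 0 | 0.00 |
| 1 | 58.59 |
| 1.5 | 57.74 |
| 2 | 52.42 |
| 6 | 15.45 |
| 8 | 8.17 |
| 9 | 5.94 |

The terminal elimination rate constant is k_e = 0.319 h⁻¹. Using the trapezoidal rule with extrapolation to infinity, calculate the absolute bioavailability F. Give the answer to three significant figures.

F = 0.101

Trapezoidal AUC_0→9 (rectal suppository):
  [0→1]: (0.00+58.59)/2 × 1 = 29.295
  [1→1.5]: (58.59+57.74)/2 × 0.5 = 29.0825
  [1.5→2]: (57.74+52.42)/2 × 0.5 = 27.54
  [2→6]: (52.42+15.45)/2 × 4 = 135.74
  [6→8]: (15.45+8.17)/2 × 2 = 23.62
  [8→9]: (8.17+5.94)/2 × 1 = 7.055
  Sum = 252.3325 µg/mL·h
Tail: C_last/k_e = 5.94/0.319 = 18.621
AUC_0→∞ (rectal suppository) = 252.3325 + 18.621 = 270.9535 µg/mL·h
F = (AUC_ev/D_ev)/(AUC_iv/D_iv) = (270.9535/40)/(1340/20) = 6.7738375/67 = 0.1011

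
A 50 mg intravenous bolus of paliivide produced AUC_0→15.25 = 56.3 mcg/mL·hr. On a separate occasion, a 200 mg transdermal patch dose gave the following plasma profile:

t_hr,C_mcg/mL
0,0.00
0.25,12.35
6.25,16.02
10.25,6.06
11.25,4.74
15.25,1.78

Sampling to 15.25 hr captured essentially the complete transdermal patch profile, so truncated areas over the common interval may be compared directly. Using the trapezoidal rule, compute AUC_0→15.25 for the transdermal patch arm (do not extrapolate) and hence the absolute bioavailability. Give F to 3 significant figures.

F = 0.663

Trapezoidal AUC_0→15.25 (transdermal patch):
  [0→0.25]: (0.00+12.35)/2 × 0.25 = 1.54375
  [0.25→6.25]: (12.35+16.02)/2 × 6 = 85.11
  [6.25→10.25]: (16.02+6.06)/2 × 4 = 44.16
  [10.25→11.25]: (6.06+4.74)/2 × 1 = 5.4
  [11.25→15.25]: (4.74+1.78)/2 × 4 = 13.04
  Sum = 149.25375 mcg/mL·hr
F = (AUC_ev/D_ev)/(AUC_iv/D_iv) = (149.25375/200)/(56.3/50) = 0.74626875/1.126 = 0.6628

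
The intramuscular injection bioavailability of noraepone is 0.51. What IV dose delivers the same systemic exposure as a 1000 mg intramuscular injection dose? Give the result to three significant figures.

Systemic exposure from an extravascular dose = F × D_ev, so the equivalent IV dose is F × D_ev.
D_iv = F × D_ev = 0.51 × 1000 = 510 mg

D_iv = 510 mg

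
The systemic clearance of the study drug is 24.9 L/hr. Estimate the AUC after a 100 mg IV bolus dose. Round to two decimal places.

AUC = 4.02 mg/L·hr

AUC_0→∞ = Dose_iv / CL
        = 100 / 24.9 = 4.01606 mg/L·hr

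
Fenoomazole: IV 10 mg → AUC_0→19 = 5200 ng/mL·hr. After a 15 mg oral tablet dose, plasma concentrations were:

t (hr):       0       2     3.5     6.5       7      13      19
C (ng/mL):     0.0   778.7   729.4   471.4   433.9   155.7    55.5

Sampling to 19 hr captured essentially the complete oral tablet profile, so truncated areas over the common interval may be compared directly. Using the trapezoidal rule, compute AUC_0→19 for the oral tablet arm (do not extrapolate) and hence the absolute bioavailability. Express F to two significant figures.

F = 0.81

Trapezoidal AUC_0→19 (oral tablet):
  [0→2]: (0.0+778.7)/2 × 2 = 778.7
  [2→3.5]: (778.7+729.4)/2 × 1.5 = 1131.075
  [3.5→6.5]: (729.4+471.4)/2 × 3 = 1801.2
  [6.5→7]: (471.4+433.9)/2 × 0.5 = 226.325
  [7→13]: (433.9+155.7)/2 × 6 = 1768.8
  [13→19]: (155.7+55.5)/2 × 6 = 633.6
  Sum = 6339.7 ng/mL·hr
F = (AUC_ev/D_ev)/(AUC_iv/D_iv) = (6339.7/15)/(5200/10) = 422.647/520 = 0.8128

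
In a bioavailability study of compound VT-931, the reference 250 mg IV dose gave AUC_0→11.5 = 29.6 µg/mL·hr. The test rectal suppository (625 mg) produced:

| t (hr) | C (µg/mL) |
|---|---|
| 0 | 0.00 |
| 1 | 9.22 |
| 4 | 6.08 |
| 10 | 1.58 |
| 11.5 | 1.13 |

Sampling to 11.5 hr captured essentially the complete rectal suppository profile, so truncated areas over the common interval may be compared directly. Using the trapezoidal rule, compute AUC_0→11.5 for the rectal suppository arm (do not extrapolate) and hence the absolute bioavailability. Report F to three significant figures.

F = 0.710

Trapezoidal AUC_0→11.5 (rectal suppository):
  [0→1]: (0.00+9.22)/2 × 1 = 4.61
  [1→4]: (9.22+6.08)/2 × 3 = 22.95
  [4→10]: (6.08+1.58)/2 × 6 = 22.98
  [10→11.5]: (1.58+1.13)/2 × 1.5 = 2.0325
  Sum = 52.5725 µg/mL·hr
F = (AUC_ev/D_ev)/(AUC_iv/D_iv) = (52.5725/625)/(29.6/250) = 0.084116/0.1184 = 0.7104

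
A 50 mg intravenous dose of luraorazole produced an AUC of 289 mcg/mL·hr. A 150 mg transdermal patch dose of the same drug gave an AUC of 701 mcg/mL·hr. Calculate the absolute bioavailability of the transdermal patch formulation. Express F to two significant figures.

F = (AUC_ev / D_ev) / (AUC_iv / D_iv)
  = (701/150) / (289/50)
  = 4.67333 / 5.78 = 0.8085

F = 0.81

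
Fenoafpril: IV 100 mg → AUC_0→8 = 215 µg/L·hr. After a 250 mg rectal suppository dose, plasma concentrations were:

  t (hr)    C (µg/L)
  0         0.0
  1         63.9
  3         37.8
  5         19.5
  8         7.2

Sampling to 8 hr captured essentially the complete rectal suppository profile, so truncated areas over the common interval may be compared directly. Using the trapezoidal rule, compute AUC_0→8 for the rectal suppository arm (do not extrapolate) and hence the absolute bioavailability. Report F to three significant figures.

F = 0.430

Trapezoidal AUC_0→8 (rectal suppository):
  [0→1]: (0.0+63.9)/2 × 1 = 31.95
  [1→3]: (63.9+37.8)/2 × 2 = 101.7
  [3→5]: (37.8+19.5)/2 × 2 = 57.3
  [5→8]: (19.5+7.2)/2 × 3 = 40.05
  Sum = 231.0 µg/L·hr
F = (AUC_ev/D_ev)/(AUC_iv/D_iv) = (231.0/250)/(215/100) = 0.924/2.15 = 0.4298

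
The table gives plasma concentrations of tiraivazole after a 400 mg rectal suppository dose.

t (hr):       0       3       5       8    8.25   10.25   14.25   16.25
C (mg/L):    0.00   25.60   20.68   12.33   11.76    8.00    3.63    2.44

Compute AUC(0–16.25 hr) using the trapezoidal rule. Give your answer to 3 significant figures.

AUC = 186 mg/L·hr

Trapezoidal AUC_0→16.25:
  [0→3]: (0.00+25.60)/2 × 3 = 38.4
  [3→5]: (25.60+20.68)/2 × 2 = 46.28
  [5→8]: (20.68+12.33)/2 × 3 = 49.515
  [8→8.25]: (12.33+11.76)/2 × 0.25 = 3.01125
  [8.25→10.25]: (11.76+8.00)/2 × 2 = 19.76
  [10.25→14.25]: (8.00+3.63)/2 × 4 = 23.26
  [14.25→16.25]: (3.63+2.44)/2 × 2 = 6.07
  Sum = 186.29625 mg/L·hr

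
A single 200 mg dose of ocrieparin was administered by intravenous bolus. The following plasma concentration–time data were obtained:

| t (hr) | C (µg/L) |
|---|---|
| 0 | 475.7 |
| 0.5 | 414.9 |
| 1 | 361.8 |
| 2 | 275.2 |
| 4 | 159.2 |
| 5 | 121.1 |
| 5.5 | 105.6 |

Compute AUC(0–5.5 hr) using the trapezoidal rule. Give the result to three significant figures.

Trapezoidal AUC_0→5.5:
  [0→0.5]: (475.7+414.9)/2 × 0.5 = 222.65
  [0.5→1]: (414.9+361.8)/2 × 0.5 = 194.175
  [1→2]: (361.8+275.2)/2 × 1 = 318.5
  [2→4]: (275.2+159.2)/2 × 2 = 434.4
  [4→5]: (159.2+121.1)/2 × 1 = 140.15
  [5→5.5]: (121.1+105.6)/2 × 0.5 = 56.675
  Sum = 1366.55 µg/L·hr

AUC = 1370 µg/L·hr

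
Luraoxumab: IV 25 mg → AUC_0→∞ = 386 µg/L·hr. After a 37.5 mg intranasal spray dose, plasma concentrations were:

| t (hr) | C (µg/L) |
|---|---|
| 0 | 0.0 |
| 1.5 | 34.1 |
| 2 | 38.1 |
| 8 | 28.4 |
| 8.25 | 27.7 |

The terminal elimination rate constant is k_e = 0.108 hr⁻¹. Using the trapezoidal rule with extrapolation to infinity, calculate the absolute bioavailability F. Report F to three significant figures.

Trapezoidal AUC_0→8.25 (intranasal spray):
  [0→1.5]: (0.0+34.1)/2 × 1.5 = 25.575
  [1.5→2]: (34.1+38.1)/2 × 0.5 = 18.05
  [2→8]: (38.1+28.4)/2 × 6 = 199.5
  [8→8.25]: (28.4+27.7)/2 × 0.25 = 7.0125
  Sum = 250.1375 µg/L·hr
Tail: C_last/k_e = 27.7/0.108 = 256.481
AUC_0→∞ (intranasal spray) = 250.1375 + 256.481 = 506.6185 µg/L·hr
F = (AUC_ev/D_ev)/(AUC_iv/D_iv) = (506.6185/37.5)/(386/25) = 13.5098/15.44 = 0.8750

F = 0.875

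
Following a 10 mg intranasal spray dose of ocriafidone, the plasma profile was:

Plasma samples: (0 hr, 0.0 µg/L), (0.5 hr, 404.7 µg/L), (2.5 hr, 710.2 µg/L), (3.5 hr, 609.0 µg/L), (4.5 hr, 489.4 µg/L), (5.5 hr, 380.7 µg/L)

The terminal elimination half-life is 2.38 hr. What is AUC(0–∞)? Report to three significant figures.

AUC = 4170 µg/L·hr

Trapezoidal AUC_0→5.5:
  [0→0.5]: (0.0+404.7)/2 × 0.5 = 101.175
  [0.5→2.5]: (404.7+710.2)/2 × 2 = 1114.9
  [2.5→3.5]: (710.2+609.0)/2 × 1 = 659.6
  [3.5→4.5]: (609.0+489.4)/2 × 1 = 549.2
  [4.5→5.5]: (489.4+380.7)/2 × 1 = 435.05
  Sum = 2859.925 µg/L·hr
k_e = ln2 / t½ = 0.693147 / 2.38 = 0.2912 hr^-1
Extrapolated tail: C_last / k_e = 380.7 / 0.2912 = 1307.349
AUC_0→∞ = 2859.925 + 1307.349 = 4167.274 µg/L·hr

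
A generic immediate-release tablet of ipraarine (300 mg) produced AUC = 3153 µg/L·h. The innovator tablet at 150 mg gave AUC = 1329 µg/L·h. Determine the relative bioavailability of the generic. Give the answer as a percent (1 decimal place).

F_rel = 118.6%

F_rel = (AUC_test/D_test) / (AUC_ref/D_ref)
      = (3153/300) / (1329/150)
      = 10.51 / 8.86 = 1.1862 = 118.62%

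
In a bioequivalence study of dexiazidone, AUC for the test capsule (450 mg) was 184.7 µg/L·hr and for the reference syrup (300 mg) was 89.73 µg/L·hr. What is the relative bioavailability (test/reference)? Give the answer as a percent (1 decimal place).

F_rel = (AUC_test/D_test) / (AUC_ref/D_ref)
      = (184.7/450) / (89.73/300)
      = 0.410444 / 0.2991 = 1.3723 = 137.23%

F_rel = 137.2%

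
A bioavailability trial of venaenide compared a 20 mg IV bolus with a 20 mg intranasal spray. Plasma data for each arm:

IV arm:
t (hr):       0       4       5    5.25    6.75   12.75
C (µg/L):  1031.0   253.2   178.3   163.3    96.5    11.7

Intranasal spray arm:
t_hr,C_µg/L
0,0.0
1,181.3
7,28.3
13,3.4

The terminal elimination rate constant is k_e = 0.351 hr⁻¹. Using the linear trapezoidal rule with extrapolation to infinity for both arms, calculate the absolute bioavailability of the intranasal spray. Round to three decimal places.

F = 0.244

Trapezoidal AUC_0→12.75 (IV):
  [0→4]: (1031.0+253.2)/2 × 4 = 2568.4
  [4→5]: (253.2+178.3)/2 × 1 = 215.75
  [5→5.25]: (178.3+163.3)/2 × 0.25 = 42.7
  [5.25→6.75]: (163.3+96.5)/2 × 1.5 = 194.85
  [6.75→12.75]: (96.5+11.7)/2 × 6 = 324.6
  Sum = 3346.3 µg/L·hr
IV tail: 11.7/0.351 = 33.333; AUC_iv,0→∞ = 3346.3 + 33.333 = 3379.633 µg/L·hr
Trapezoidal AUC_0→13 (intranasal spray):
  [0→1]: (0.0+181.3)/2 × 1 = 90.65
  [1→7]: (181.3+28.3)/2 × 6 = 628.8
  [7→13]: (28.3+3.4)/2 × 6 = 95.1
  Sum = 814.55 µg/L·hr
intranasal spray tail: 3.4/0.351 = 9.687; AUC_ev,0→∞ = 814.55 + 9.687 = 824.237 µg/L·hr
F = (AUC_ev/D_ev)/(AUC_iv/D_iv) = (824.237/20)/(3379.633/20) = 41.21185/168.98165 = 0.2439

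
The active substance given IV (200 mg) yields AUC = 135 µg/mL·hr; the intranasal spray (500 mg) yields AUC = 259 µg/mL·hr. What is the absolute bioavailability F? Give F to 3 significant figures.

F = 0.767

F = (AUC_ev / D_ev) / (AUC_iv / D_iv)
  = (259/500) / (135/200)
  = 0.518 / 0.675 = 0.7674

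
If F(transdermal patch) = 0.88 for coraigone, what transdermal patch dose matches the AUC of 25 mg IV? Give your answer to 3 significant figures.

For equal systemic exposure: F × D_ev = D_iv
D_ev = D_iv / F = 25 / 0.88 = 28.4091 mg

D_transdermal = 28.4 mg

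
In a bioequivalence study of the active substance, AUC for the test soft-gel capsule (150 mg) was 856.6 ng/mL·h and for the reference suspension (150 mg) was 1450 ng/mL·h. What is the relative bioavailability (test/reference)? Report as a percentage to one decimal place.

F_rel = (AUC_test/D_test) / (AUC_ref/D_ref)
      = (856.6/150) / (1450/150)
      = 5.71067 / 9.66667 = 0.5908 = 59.08%

F_rel = 59.1%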